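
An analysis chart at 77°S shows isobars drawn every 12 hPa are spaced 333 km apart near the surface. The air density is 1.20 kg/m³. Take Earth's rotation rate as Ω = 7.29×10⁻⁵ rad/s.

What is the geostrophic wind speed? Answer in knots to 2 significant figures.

Coriolis parameter at 77°S:
f = 2Ω sin φ = 2 × 7.29×10⁻⁵ × sin 77° = 1.42×10⁻⁴ s⁻¹
Pressure gradient: |∂P/∂n| = 1200 Pa / 333000 m = 3.60×10⁻³ Pa/m
Geostrophic balance (pressure-gradient force = Coriolis force):
V_g = (1/(fρ)) |∂P/∂n| = 3.60×10⁻³ / (1.42×10⁻⁴ × 1.20) = 21.1 m/s
Converting: 21.1 m/s × 1.944 = 41 knots

41 knots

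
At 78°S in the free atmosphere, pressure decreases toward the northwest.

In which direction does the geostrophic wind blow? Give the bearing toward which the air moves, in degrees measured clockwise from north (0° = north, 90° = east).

The pressure-gradient force points toward the northwest (bearing 315°).
Geostrophic balance: in the Southern Hemisphere the Coriolis force deflects motion to the left, so the geostrophic wind blows 90° to the left of the pressure-gradient force (low pressure on the right).
Rotating 315° by 90° counterclockwise gives 225° — the wind blows toward the southwest.

225°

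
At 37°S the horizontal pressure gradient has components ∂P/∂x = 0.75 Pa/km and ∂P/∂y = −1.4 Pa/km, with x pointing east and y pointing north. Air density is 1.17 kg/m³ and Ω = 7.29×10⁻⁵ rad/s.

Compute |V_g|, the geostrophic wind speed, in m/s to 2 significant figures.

15 m/s

Coriolis parameter at 37°S:
f = 2Ω sin φ = 2 × 7.29×10⁻⁵ × sin 37° = 8.77×10⁻⁵ s⁻¹
In the Southern Hemisphere f is negative: f = −8.77×10⁻⁵ s⁻¹.
Component geostrophic relations (x east, y north):
u_g = −(1/(fρ)) ∂P/∂y,  v_g = (1/(fρ)) ∂P/∂x
u_g = −(−1.4×10⁻³)/(−8.77×10⁻⁵ × 1.17) = −13.6 m/s;  v_g = (0.75×10⁻³)/(−8.77×10⁻⁵ × 1.17) = −7.31 m/s
|V_g| = √(u_g² + v_g²) = 15.5 m/s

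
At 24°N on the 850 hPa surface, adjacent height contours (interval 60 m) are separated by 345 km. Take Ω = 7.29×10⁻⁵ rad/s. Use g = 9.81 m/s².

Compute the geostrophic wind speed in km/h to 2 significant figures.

Coriolis parameter at 24°N:
f = 2Ω sin φ = 2 × 7.29×10⁻⁵ × sin 24° = 5.93×10⁻⁵ s⁻¹
Height gradient: |∂Z/∂n| = 60 m / 345000 m = 1.74×10⁻⁴
On a pressure surface, geostrophic balance gives V_g = (g/f)|∂Z/∂n|:
V_g = 9.81 × 1.74×10⁻⁴ / 5.93×10⁻⁵ = 28.8 m/s
Converting: 28.8 m/s × 3.6 = 100 km/h

100 km/h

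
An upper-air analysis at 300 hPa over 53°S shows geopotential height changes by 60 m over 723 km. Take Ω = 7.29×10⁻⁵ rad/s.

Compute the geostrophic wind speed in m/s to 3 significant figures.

6.99 m/s

Coriolis parameter at 53°S:
f = 2Ω sin φ = 2 × 7.29×10⁻⁵ × sin 53° = 1.16×10⁻⁴ s⁻¹
Height gradient: |∂Z/∂n| = 60 m / 723000 m = 8.30×10⁻⁵
On a pressure surface, geostrophic balance gives V_g = (g/f)|∂Z/∂n|:
V_g = 9.81 × 8.30×10⁻⁵ / 1.16×10⁻⁴ = 6.99 m/s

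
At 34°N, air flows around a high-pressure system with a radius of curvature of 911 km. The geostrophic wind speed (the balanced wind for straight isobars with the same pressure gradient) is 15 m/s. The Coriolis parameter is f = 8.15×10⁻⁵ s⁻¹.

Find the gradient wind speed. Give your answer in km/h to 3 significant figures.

75.1 km/h

Around a high, pressure-gradient force acts outward with centrifugal, so Coriolis balances both:
fV = (1/ρ)|∂P/∂n| + V²/R  →  V² − fR·V + fR·V_g = 0
With fR = 8.15×10⁻⁵ × 911×10³ m = 74.2 m/s:
V = [fR − √((fR)² − 4 fR V_g)]/2 = [74.2 − √(74.2² − 4×74.2×15)]/2 = 20.9 m/s
Supergeostrophic (V > V_g = 15 m/s), as expected around a high.
Converting: 20.9 m/s × 3.6 = 75.1 km/h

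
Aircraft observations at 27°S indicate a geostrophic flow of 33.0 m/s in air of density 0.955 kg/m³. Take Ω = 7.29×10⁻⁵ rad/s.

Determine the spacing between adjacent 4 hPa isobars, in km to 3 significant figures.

Coriolis parameter at 27°S:
f = 2Ω sin φ = 2 × 7.29×10⁻⁵ × sin 27° = 6.62×10⁻⁵ s⁻¹
Geostrophic balance rearranged: |∂P/∂n| = f ρ V_g
|∂P/∂n| = 6.62×10⁻⁵ × 0.955 × 33.0 = 2.09×10⁻³ Pa/m
Isobar spacing: Δn = ΔP/|∂P/∂n| = 400 Pa / 2.09×10⁻³ Pa/m = 191751 m ≈ 192 km

192 km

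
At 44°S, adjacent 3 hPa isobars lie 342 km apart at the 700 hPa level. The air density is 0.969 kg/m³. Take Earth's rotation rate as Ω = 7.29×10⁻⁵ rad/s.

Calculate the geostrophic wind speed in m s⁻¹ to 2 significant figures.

Coriolis parameter at 44°S:
f = 2Ω sin φ = 2 × 7.29×10⁻⁵ × sin 44° = 1.01×10⁻⁴ s⁻¹
Pressure gradient: |∂P/∂n| = 300 Pa / 342000 m = 8.77×10⁻⁴ Pa/m
Geostrophic balance (pressure-gradient force = Coriolis force):
V_g = (1/(fρ)) |∂P/∂n| = 8.77×10⁻⁴ / (1.01×10⁻⁴ × 0.969) = 8.94 m/s

8.9 m s⁻¹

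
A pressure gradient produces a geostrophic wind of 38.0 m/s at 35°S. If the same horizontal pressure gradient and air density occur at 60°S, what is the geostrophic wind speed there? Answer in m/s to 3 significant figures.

25.2 m/s

With the same pressure gradient and density, V_g ∝ 1/f ∝ 1/sin φ.
V₂ = V₁ · sin φ₁ / sin φ₂ = 38.0 × sin 35° / sin 60°
V₂ = 38.0 × 0.5736/0.8660 = 25.2 m/s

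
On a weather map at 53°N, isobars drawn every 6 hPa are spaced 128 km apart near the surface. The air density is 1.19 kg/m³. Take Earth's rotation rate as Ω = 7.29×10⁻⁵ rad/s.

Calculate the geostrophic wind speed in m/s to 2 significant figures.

34 m/s

Coriolis parameter at 53°N:
f = 2Ω sin φ = 2 × 7.29×10⁻⁵ × sin 53° = 1.16×10⁻⁴ s⁻¹
Pressure gradient: |∂P/∂n| = 600 Pa / 128000 m = 4.69×10⁻³ Pa/m
Geostrophic balance (pressure-gradient force = Coriolis force):
V_g = (1/(fρ)) |∂P/∂n| = 4.69×10⁻³ / (1.16×10⁻⁴ × 1.19) = 33.8 m/s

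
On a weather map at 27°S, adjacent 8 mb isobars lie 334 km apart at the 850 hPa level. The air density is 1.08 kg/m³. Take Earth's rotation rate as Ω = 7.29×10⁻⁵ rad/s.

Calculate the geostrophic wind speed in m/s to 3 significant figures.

Coriolis parameter at 27°S:
f = 2Ω sin φ = 2 × 7.29×10⁻⁵ × sin 27° = 6.62×10⁻⁵ s⁻¹
Pressure gradient: |∂P/∂n| = 800 Pa / 334000 m = 2.40×10⁻³ Pa/m
Geostrophic balance (pressure-gradient force = Coriolis force):
V_g = (1/(fρ)) |∂P/∂n| = 2.40×10⁻³ / (6.62×10⁻⁵ × 1.08) = 33.5 m/s

33.5 m/s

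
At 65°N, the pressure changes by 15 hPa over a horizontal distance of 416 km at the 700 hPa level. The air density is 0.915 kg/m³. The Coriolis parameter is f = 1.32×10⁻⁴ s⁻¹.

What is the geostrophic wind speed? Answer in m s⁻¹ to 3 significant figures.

29.9 m s⁻¹

Pressure gradient: |∂P/∂n| = 1500 Pa / 416000 m = 3.61×10⁻³ Pa/m
Geostrophic balance (pressure-gradient force = Coriolis force):
V_g = (1/(fρ)) |∂P/∂n| = 3.61×10⁻³ / (1.32×10⁻⁴ × 0.915) = 29.9 m/s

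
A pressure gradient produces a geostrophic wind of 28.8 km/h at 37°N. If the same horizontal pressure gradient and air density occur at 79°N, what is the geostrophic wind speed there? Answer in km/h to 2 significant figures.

With the same pressure gradient and density, V_g ∝ 1/f ∝ 1/sin φ.
V₂ = V₁ · sin φ₁ / sin φ₂ = 28.8 × sin 37° / sin 79°
V₂ = 28.8 × 0.6018/0.9816 = 18 km/h

18 km/h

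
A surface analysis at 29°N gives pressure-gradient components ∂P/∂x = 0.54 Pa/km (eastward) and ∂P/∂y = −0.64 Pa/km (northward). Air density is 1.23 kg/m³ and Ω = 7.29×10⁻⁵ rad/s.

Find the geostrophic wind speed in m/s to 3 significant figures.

Coriolis parameter at 29°N:
f = 2Ω sin φ = 2 × 7.29×10⁻⁵ × sin 29° = 7.07×10⁻⁵ s⁻¹
Component geostrophic relations (x east, y north):
u_g = −(1/(fρ)) ∂P/∂y,  v_g = (1/(fρ)) ∂P/∂x
u_g = −(−0.64×10⁻³)/(7.07×10⁻⁵ × 1.23) = 7.36 m/s;  v_g = (0.54×10⁻³)/(7.07×10⁻⁵ × 1.23) = 6.21 m/s
|V_g| = √(u_g² + v_g²) = 9.63 m/s

9.63 m/s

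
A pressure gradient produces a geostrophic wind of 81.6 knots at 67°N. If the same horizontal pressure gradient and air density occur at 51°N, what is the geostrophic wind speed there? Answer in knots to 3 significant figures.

With the same pressure gradient and density, V_g ∝ 1/f ∝ 1/sin φ.
V₂ = V₁ · sin φ₁ / sin φ₂ = 81.6 × sin 67° / sin 51°
V₂ = 81.6 × 0.9205/0.7771 = 96.7 knots

96.7 knots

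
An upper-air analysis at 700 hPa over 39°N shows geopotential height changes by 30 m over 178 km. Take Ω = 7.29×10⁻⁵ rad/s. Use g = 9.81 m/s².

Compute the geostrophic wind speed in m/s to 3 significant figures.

Coriolis parameter at 39°N:
f = 2Ω sin φ = 2 × 7.29×10⁻⁵ × sin 39° = 9.18×10⁻⁵ s⁻¹
Height gradient: |∂Z/∂n| = 30 m / 178000 m = 1.69×10⁻⁴
On a pressure surface, geostrophic balance gives V_g = (g/f)|∂Z/∂n|:
V_g = 9.81 × 1.69×10⁻⁴ / 9.18×10⁻⁵ = 18.0 m/s

18.0 m/s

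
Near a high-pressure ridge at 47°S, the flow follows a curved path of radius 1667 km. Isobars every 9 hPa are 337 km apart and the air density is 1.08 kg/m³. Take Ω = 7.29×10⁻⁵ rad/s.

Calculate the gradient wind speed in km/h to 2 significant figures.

99 km/h

Coriolis parameter at 47°S:
f = 2Ω sin φ = 2 × 7.29×10⁻⁵ × sin 47° = 1.07×10⁻⁴ s⁻¹
Pressure gradient: |∂P/∂n| = 900 Pa / 337000 m = 2.67×10⁻³ Pa/m
Geostrophic speed: V_g = |∂P/∂n|/(fρ) = 2.67×10⁻³/(1.07×10⁻⁴ × 1.08) = 23.2 m/s
Around a high, pressure-gradient force acts outward with centrifugal, so Coriolis balances both:
fV = (1/ρ)|∂P/∂n| + V²/R  →  V² − fR·V + fR·V_g = 0
With fR = 1.07×10⁻⁴ × 1667×10³ m = 178 m/s:
V = [fR − √((fR)² − 4 fR V_g)]/2 = [178 − √(178² − 4×178×23.2)]/2 = 27.4 m/s
Supergeostrophic (V > V_g = 23.2 m/s), as expected around a high.
Converting: 27.4 m/s × 3.6 = 99 km/h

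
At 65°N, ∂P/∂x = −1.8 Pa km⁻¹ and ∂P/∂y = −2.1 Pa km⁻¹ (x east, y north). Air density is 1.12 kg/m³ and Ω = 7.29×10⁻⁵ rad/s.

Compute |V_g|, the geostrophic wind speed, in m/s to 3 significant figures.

18.7 m/s

Coriolis parameter at 65°N:
f = 2Ω sin φ = 2 × 7.29×10⁻⁵ × sin 65° = 1.32×10⁻⁴ s⁻¹
Component geostrophic relations (x east, y north):
u_g = −(1/(fρ)) ∂P/∂y,  v_g = (1/(fρ)) ∂P/∂x
u_g = −(−2.1×10⁻³)/(1.32×10⁻⁴ × 1.12) = 14.2 m/s;  v_g = (−1.8×10⁻³)/(1.32×10⁻⁴ × 1.12) = −12.2 m/s
|V_g| = √(u_g² + v_g²) = 18.7 m/s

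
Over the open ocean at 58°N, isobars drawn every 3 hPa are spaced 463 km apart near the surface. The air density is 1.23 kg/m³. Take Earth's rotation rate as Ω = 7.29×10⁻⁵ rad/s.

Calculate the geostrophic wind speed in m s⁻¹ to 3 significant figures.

Coriolis parameter at 58°N:
f = 2Ω sin φ = 2 × 7.29×10⁻⁵ × sin 58° = 1.24×10⁻⁴ s⁻¹
Pressure gradient: |∂P/∂n| = 300 Pa / 463000 m = 6.48×10⁻⁴ Pa/m
Geostrophic balance (pressure-gradient force = Coriolis force):
V_g = (1/(fρ)) |∂P/∂n| = 6.48×10⁻⁴ / (1.24×10⁻⁴ × 1.23) = 4.26 m/s

4.26 m s⁻¹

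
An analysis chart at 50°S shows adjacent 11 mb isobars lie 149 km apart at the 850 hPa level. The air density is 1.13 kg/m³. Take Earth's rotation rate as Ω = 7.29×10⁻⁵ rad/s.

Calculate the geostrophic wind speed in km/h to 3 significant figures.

Coriolis parameter at 50°S:
f = 2Ω sin φ = 2 × 7.29×10⁻⁵ × sin 50° = 1.12×10⁻⁴ s⁻¹
Pressure gradient: |∂P/∂n| = 1100 Pa / 149000 m = 7.38×10⁻³ Pa/m
Geostrophic balance (pressure-gradient force = Coriolis force):
V_g = (1/(fρ)) |∂P/∂n| = 7.38×10⁻³ / (1.12×10⁻⁴ × 1.13) = 58.5 m/s
Converting: 58.5 m/s × 3.6 = 211 km/h

211 km/h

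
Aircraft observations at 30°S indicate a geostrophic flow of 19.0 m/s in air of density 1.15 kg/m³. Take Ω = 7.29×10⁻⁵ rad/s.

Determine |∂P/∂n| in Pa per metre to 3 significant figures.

Coriolis parameter at 30°S:
f = 2Ω sin φ = 2 × 7.29×10⁻⁵ × sin 30° = 7.29×10⁻⁵ s⁻¹
Geostrophic balance rearranged: |∂P/∂n| = f ρ V_g
|∂P/∂n| = 7.29×10⁻⁵ × 1.15 × 19.0 = 1.59×10⁻³ Pa/m

1.59×10⁻³ Pa/m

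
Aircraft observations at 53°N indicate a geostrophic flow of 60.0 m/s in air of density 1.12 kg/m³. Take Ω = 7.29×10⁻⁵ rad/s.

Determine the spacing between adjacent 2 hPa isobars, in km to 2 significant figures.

26 km

Coriolis parameter at 53°N:
f = 2Ω sin φ = 2 × 7.29×10⁻⁵ × sin 53° = 1.16×10⁻⁴ s⁻¹
Geostrophic balance rearranged: |∂P/∂n| = f ρ V_g
|∂P/∂n| = 1.16×10⁻⁴ × 1.12 × 60.0 = 7.82×10⁻³ Pa/m
Isobar spacing: Δn = ΔP/|∂P/∂n| = 200 Pa / 7.82×10⁻³ Pa/m = 25560 m ≈ 26 km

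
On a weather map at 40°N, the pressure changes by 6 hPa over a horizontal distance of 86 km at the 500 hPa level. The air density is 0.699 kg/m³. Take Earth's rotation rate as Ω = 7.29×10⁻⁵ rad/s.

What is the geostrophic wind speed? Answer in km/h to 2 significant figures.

380 km/h

Coriolis parameter at 40°N:
f = 2Ω sin φ = 2 × 7.29×10⁻⁵ × sin 40° = 9.37×10⁻⁵ s⁻¹
Pressure gradient: |∂P/∂n| = 600 Pa / 86000 m = 6.98×10⁻³ Pa/m
Geostrophic balance (pressure-gradient force = Coriolis force):
V_g = (1/(fρ)) |∂P/∂n| = 6.98×10⁻³ / (9.37×10⁻⁵ × 0.699) = 107 m/s
Converting: 107 m/s × 3.6 = 380 km/h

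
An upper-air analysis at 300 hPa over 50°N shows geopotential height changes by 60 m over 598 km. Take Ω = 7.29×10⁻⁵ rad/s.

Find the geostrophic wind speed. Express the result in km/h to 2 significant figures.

32 km/h

Coriolis parameter at 50°N:
f = 2Ω sin φ = 2 × 7.29×10⁻⁵ × sin 50° = 1.12×10⁻⁴ s⁻¹
Height gradient: |∂Z/∂n| = 60 m / 598000 m = 1.00×10⁻⁴
On a pressure surface, geostrophic balance gives V_g = (g/f)|∂Z/∂n|:
V_g = 9.81 × 1.00×10⁻⁴ / 1.12×10⁻⁴ = 8.81 m/s
Converting: 8.81 m/s × 3.6 = 32 km/h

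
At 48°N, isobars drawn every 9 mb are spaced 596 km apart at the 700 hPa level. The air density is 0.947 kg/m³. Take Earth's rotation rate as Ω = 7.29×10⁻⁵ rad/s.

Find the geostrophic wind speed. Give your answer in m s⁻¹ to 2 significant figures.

15 m s⁻¹

Coriolis parameter at 48°N:
f = 2Ω sin φ = 2 × 7.29×10⁻⁵ × sin 48° = 1.08×10⁻⁴ s⁻¹
Pressure gradient: |∂P/∂n| = 900 Pa / 596000 m = 1.51×10⁻³ Pa/m
Geostrophic balance (pressure-gradient force = Coriolis force):
V_g = (1/(fρ)) |∂P/∂n| = 1.51×10⁻³ / (1.08×10⁻⁴ × 0.947) = 14.7 m/s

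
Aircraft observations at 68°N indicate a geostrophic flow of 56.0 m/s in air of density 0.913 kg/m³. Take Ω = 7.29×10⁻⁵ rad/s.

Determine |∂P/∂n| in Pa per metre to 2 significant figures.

6.9×10⁻³ Pa/m

Coriolis parameter at 68°N:
f = 2Ω sin φ = 2 × 7.29×10⁻⁵ × sin 68° = 1.35×10⁻⁴ s⁻¹
Geostrophic balance rearranged: |∂P/∂n| = f ρ V_g
|∂P/∂n| = 1.35×10⁻⁴ × 0.913 × 56.0 = 6.91×10⁻³ Pa/m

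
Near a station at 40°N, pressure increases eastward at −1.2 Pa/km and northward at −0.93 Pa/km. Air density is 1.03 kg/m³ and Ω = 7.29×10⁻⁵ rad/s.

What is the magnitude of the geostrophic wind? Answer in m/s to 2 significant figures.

16 m/s

Coriolis parameter at 40°N:
f = 2Ω sin φ = 2 × 7.29×10⁻⁵ × sin 40° = 9.37×10⁻⁵ s⁻¹
Component geostrophic relations (x east, y north):
u_g = −(1/(fρ)) ∂P/∂y,  v_g = (1/(fρ)) ∂P/∂x
u_g = −(−0.93×10⁻³)/(9.37×10⁻⁵ × 1.03) = 9.63 m/s;  v_g = (−1.2×10⁻³)/(9.37×10⁻⁵ × 1.03) = −12.4 m/s
|V_g| = √(u_g² + v_g²) = 15.7 m/s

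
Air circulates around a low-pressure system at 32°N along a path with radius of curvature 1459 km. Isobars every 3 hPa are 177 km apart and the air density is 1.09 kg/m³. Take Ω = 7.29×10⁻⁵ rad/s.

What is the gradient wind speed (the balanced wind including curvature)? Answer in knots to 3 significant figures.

33.9 knots

Coriolis parameter at 32°N:
f = 2Ω sin φ = 2 × 7.29×10⁻⁵ × sin 32° = 7.73×10⁻⁵ s⁻¹
Pressure gradient: |∂P/∂n| = 300 Pa / 177000 m = 1.69×10⁻³ Pa/m
Geostrophic speed: V_g = |∂P/∂n|/(fρ) = 1.69×10⁻³/(7.73×10⁻⁵ × 1.09) = 20.1 m/s
Around a low, centrifugal force acts outward with Coriolis, so pressure-gradient force balances both:
(1/ρ)|∂P/∂n| = fV + V²/R  →  V² + fR·V − fR·V_g = 0
With fR = 7.73×10⁻⁵ × 1459×10³ m = 113 m/s:
V = [−fR + √((fR)² + 4 fR V_g)]/2 = [−113 + √(113² + 4×113×20.1)]/2 = 17.4 m/s
Subgeostrophic (V < V_g = 20.1 m/s), as expected around a low.
Converting: 17.4 m/s × 1.944 = 33.9 knots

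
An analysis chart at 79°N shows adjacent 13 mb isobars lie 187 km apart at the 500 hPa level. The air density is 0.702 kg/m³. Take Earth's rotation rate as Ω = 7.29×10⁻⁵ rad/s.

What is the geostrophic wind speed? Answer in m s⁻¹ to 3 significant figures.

Coriolis parameter at 79°N:
f = 2Ω sin φ = 2 × 7.29×10⁻⁵ × sin 79° = 1.43×10⁻⁴ s⁻¹
Pressure gradient: |∂P/∂n| = 1300 Pa / 187000 m = 6.95×10⁻³ Pa/m
Geostrophic balance (pressure-gradient force = Coriolis force):
V_g = (1/(fρ)) |∂P/∂n| = 6.95×10⁻³ / (1.43×10⁻⁴ × 0.702) = 69.2 m/s

69.2 m s⁻¹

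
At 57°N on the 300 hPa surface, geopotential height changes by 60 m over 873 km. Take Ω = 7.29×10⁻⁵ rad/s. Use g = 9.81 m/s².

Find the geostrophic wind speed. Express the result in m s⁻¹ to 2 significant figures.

5.5 m s⁻¹

Coriolis parameter at 57°N:
f = 2Ω sin φ = 2 × 7.29×10⁻⁵ × sin 57° = 1.22×10⁻⁴ s⁻¹
Height gradient: |∂Z/∂n| = 60 m / 873000 m = 6.87×10⁻⁵
On a pressure surface, geostrophic balance gives V_g = (g/f)|∂Z/∂n|:
V_g = 9.81 × 6.87×10⁻⁵ / 1.22×10⁻⁴ = 5.51 m/s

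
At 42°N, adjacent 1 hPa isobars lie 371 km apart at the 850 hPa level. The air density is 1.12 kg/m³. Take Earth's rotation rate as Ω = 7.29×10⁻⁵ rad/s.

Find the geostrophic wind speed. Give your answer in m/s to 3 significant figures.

Coriolis parameter at 42°N:
f = 2Ω sin φ = 2 × 7.29×10⁻⁵ × sin 42° = 9.76×10⁻⁵ s⁻¹
Pressure gradient: |∂P/∂n| = 100 Pa / 371000 m = 2.70×10⁻⁴ Pa/m
Geostrophic balance (pressure-gradient force = Coriolis force):
V_g = (1/(fρ)) |∂P/∂n| = 2.70×10⁻⁴ / (9.76×10⁻⁵ × 1.12) = 2.47 m/s

2.47 m/s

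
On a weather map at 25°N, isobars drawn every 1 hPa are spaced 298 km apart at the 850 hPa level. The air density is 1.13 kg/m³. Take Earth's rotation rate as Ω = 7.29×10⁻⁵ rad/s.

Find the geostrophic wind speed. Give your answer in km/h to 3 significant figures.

Coriolis parameter at 25°N:
f = 2Ω sin φ = 2 × 7.29×10⁻⁵ × sin 25° = 6.16×10⁻⁵ s⁻¹
Pressure gradient: |∂P/∂n| = 100 Pa / 298000 m = 3.36×10⁻⁴ Pa/m
Geostrophic balance (pressure-gradient force = Coriolis force):
V_g = (1/(fρ)) |∂P/∂n| = 3.36×10⁻⁴ / (6.16×10⁻⁵ × 1.13) = 4.82 m/s
Converting: 4.82 m/s × 3.6 = 17.4 km/h

17.4 km/h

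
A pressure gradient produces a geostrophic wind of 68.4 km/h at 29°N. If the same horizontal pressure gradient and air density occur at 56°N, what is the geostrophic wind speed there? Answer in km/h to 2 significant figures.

40 km/h

With the same pressure gradient and density, V_g ∝ 1/f ∝ 1/sin φ.
V₂ = V₁ · sin φ₁ / sin φ₂ = 68.4 × sin 29° / sin 56°
V₂ = 68.4 × 0.4848/0.8290 = 40 km/h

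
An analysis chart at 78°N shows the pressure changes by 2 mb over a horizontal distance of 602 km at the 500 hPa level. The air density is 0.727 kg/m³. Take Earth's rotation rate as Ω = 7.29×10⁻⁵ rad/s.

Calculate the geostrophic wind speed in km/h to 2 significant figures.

Coriolis parameter at 78°N:
f = 2Ω sin φ = 2 × 7.29×10⁻⁵ × sin 78° = 1.43×10⁻⁴ s⁻¹
Pressure gradient: |∂P/∂n| = 200 Pa / 602000 m = 3.32×10⁻⁴ Pa/m
Geostrophic balance (pressure-gradient force = Coriolis force):
V_g = (1/(fρ)) |∂P/∂n| = 3.32×10⁻⁴ / (1.43×10⁻⁴ × 0.727) = 3.20 m/s
Converting: 3.20 m/s × 3.6 = 12 km/h

12 km/h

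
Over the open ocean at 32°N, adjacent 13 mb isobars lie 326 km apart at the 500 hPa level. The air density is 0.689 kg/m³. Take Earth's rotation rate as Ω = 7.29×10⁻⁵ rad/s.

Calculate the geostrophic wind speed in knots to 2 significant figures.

150 knots

Coriolis parameter at 32°N:
f = 2Ω sin φ = 2 × 7.29×10⁻⁵ × sin 32° = 7.73×10⁻⁵ s⁻¹
Pressure gradient: |∂P/∂n| = 1300 Pa / 326000 m = 3.99×10⁻³ Pa/m
Geostrophic balance (pressure-gradient force = Coriolis force):
V_g = (1/(fρ)) |∂P/∂n| = 3.99×10⁻³ / (7.73×10⁻⁵ × 0.689) = 74.9 m/s
Converting: 74.9 m/s × 1.944 = 150 knots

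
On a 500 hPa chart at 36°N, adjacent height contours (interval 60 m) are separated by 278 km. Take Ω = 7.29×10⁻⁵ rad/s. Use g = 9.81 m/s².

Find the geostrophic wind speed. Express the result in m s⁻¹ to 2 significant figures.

Coriolis parameter at 36°N:
f = 2Ω sin φ = 2 × 7.29×10⁻⁵ × sin 36° = 8.57×10⁻⁵ s⁻¹
Height gradient: |∂Z/∂n| = 60 m / 278000 m = 2.16×10⁻⁴
On a pressure surface, geostrophic balance gives V_g = (g/f)|∂Z/∂n|:
V_g = 9.81 × 2.16×10⁻⁴ / 8.57×10⁻⁵ = 24.7 m/s

25 m s⁻¹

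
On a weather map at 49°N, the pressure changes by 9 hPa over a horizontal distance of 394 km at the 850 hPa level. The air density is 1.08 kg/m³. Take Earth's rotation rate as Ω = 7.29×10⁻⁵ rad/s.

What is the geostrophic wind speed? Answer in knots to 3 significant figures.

37.4 knots

Coriolis parameter at 49°N:
f = 2Ω sin φ = 2 × 7.29×10⁻⁵ × sin 49° = 1.10×10⁻⁴ s⁻¹
Pressure gradient: |∂P/∂n| = 900 Pa / 394000 m = 2.28×10⁻³ Pa/m
Geostrophic balance (pressure-gradient force = Coriolis force):
V_g = (1/(fρ)) |∂P/∂n| = 2.28×10⁻³ / (1.10×10⁻⁴ × 1.08) = 19.2 m/s
Converting: 19.2 m/s × 1.944 = 37.4 knots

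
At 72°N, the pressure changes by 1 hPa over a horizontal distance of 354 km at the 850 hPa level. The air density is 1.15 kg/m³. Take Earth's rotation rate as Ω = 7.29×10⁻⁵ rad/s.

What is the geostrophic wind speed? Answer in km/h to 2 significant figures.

6.4 km/h

Coriolis parameter at 72°N:
f = 2Ω sin φ = 2 × 7.29×10⁻⁵ × sin 72° = 1.39×10⁻⁴ s⁻¹
Pressure gradient: |∂P/∂n| = 100 Pa / 354000 m = 2.82×10⁻⁴ Pa/m
Geostrophic balance (pressure-gradient force = Coriolis force):
V_g = (1/(fρ)) |∂P/∂n| = 2.82×10⁻⁴ / (1.39×10⁻⁴ × 1.15) = 1.77 m/s
Converting: 1.77 m/s × 3.6 = 6.4 km/h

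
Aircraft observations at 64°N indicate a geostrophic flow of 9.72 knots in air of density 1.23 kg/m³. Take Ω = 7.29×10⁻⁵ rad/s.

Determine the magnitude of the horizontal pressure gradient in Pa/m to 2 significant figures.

8.1×10⁻⁴ Pa/m

Coriolis parameter at 64°N:
f = 2Ω sin φ = 2 × 7.29×10⁻⁵ × sin 64° = 1.31×10⁻⁴ s⁻¹
Wind speed in SI: 9.72 knots = 5.00 m/s
Geostrophic balance rearranged: |∂P/∂n| = f ρ V_g
|∂P/∂n| = 1.31×10⁻⁴ × 1.23 × 5.00 = 8.06×10⁻⁴ Pa/m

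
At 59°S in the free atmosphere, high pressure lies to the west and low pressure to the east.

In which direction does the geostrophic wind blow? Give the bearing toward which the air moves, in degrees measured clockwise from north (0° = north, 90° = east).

The pressure-gradient force points toward the east (bearing 090°).
Geostrophic balance: in the Southern Hemisphere the Coriolis force deflects motion to the left, so the geostrophic wind blows 90° to the left of the pressure-gradient force (low pressure on the right).
Rotating 090° by 90° counterclockwise gives 000° — the wind blows toward the north.

000°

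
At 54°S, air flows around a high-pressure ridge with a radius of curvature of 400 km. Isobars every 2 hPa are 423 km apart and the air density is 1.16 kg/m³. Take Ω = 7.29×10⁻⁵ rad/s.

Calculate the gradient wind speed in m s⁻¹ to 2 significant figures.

Coriolis parameter at 54°S:
f = 2Ω sin φ = 2 × 7.29×10⁻⁵ × sin 54° = 1.18×10⁻⁴ s⁻¹
Pressure gradient: |∂P/∂n| = 200 Pa / 423000 m = 4.73×10⁻⁴ Pa/m
Geostrophic speed: V_g = |∂P/∂n|/(fρ) = 4.73×10⁻⁴/(1.18×10⁻⁴ × 1.16) = 3.46 m/s
Around a high, pressure-gradient force acts outward with centrifugal, so Coriolis balances both:
fV = (1/ρ)|∂P/∂n| + V²/R  →  V² − fR·V + fR·V_g = 0
With fR = 1.18×10⁻⁴ × 400×10³ m = 47.2 m/s:
V = [fR − √((fR)² − 4 fR V_g)]/2 = [47.2 − √(47.2² − 4×47.2×3.46)]/2 = 3.75 m/s
Supergeostrophic (V > V_g = 3.46 m/s), as expected around a high.

3.8 m s⁻¹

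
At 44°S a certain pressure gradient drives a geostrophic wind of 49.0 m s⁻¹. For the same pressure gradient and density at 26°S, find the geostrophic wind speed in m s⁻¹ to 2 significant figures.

With the same pressure gradient and density, V_g ∝ 1/f ∝ 1/sin φ.
V₂ = V₁ · sin φ₁ / sin φ₂ = 49.0 × sin 44° / sin 26°
V₂ = 49.0 × 0.6947/0.4384 = 78 m s⁻¹

78 m s⁻¹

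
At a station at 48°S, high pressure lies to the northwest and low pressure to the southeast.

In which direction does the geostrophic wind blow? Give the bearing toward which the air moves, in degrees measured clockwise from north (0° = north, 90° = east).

The pressure-gradient force points toward the southeast (bearing 135°).
Geostrophic balance: in the Southern Hemisphere the Coriolis force deflects motion to the left, so the geostrophic wind blows 90° to the left of the pressure-gradient force (low pressure on the right).
Rotating 135° by 90° counterclockwise gives 045° — the wind blows toward the northeast.

045°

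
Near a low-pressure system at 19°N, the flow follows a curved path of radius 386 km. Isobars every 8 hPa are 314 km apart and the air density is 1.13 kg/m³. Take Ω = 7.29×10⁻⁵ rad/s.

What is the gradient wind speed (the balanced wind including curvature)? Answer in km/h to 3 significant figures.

Coriolis parameter at 19°N:
f = 2Ω sin φ = 2 × 7.29×10⁻⁵ × sin 19° = 4.75×10⁻⁵ s⁻¹
Pressure gradient: |∂P/∂n| = 800 Pa / 314000 m = 2.55×10⁻³ Pa/m
Geostrophic speed: V_g = |∂P/∂n|/(fρ) = 2.55×10⁻³/(4.75×10⁻⁵ × 1.13) = 47.5 m/s
Around a low, centrifugal force acts outward with Coriolis, so pressure-gradient force balances both:
(1/ρ)|∂P/∂n| = fV + V²/R  →  V² + fR·V − fR·V_g = 0
With fR = 4.75×10⁻⁵ × 386×10³ m = 18.3 m/s:
V = [−fR + √((fR)² + 4 fR V_g)]/2 = [−18.3 + √(18.3² + 4×18.3×47.5)]/2 = 21.7 m/s
Subgeostrophic (V < V_g = 47.5 m/s), as expected around a low.
Converting: 21.7 m/s × 3.6 = 78.2 km/h

78.2 km/h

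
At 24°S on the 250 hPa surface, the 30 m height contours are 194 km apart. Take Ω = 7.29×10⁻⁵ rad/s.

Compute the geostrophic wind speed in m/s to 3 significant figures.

25.6 m/s

Coriolis parameter at 24°S:
f = 2Ω sin φ = 2 × 7.29×10⁻⁵ × sin 24° = 5.93×10⁻⁵ s⁻¹
Height gradient: |∂Z/∂n| = 30 m / 194000 m = 1.55×10⁻⁴
On a pressure surface, geostrophic balance gives V_g = (g/f)|∂Z/∂n|:
V_g = 9.81 × 1.55×10⁻⁴ / 5.93×10⁻⁵ = 25.6 m/s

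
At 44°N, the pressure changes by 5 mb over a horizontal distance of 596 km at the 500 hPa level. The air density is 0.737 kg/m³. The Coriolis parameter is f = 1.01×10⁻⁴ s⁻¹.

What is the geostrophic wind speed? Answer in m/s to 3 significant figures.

Pressure gradient: |∂P/∂n| = 500 Pa / 596000 m = 8.39×10⁻⁴ Pa/m
Geostrophic balance (pressure-gradient force = Coriolis force):
V_g = (1/(fρ)) |∂P/∂n| = 8.39×10⁻⁴ / (1.01×10⁻⁴ × 0.737) = 11.3 m/s

11.3 m/s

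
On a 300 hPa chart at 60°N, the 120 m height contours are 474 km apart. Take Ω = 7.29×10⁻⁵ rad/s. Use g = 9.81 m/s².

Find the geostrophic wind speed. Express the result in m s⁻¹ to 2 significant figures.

Coriolis parameter at 60°N:
f = 2Ω sin φ = 2 × 7.29×10⁻⁵ × sin 60° = 1.26×10⁻⁴ s⁻¹
Height gradient: |∂Z/∂n| = 120 m / 474000 m = 2.53×10⁻⁴
On a pressure surface, geostrophic balance gives V_g = (g/f)|∂Z/∂n|:
V_g = 9.81 × 2.53×10⁻⁴ / 1.26×10⁻⁴ = 19.7 m/s

20 m s⁻¹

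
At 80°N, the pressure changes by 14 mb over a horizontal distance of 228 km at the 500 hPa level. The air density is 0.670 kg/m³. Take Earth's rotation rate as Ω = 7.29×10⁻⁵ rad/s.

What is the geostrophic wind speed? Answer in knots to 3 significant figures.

Coriolis parameter at 80°N:
f = 2Ω sin φ = 2 × 7.29×10⁻⁵ × sin 80° = 1.44×10⁻⁴ s⁻¹
Pressure gradient: |∂P/∂n| = 1400 Pa / 228000 m = 6.14×10⁻³ Pa/m
Geostrophic balance (pressure-gradient force = Coriolis force):
V_g = (1/(fρ)) |∂P/∂n| = 6.14×10⁻³ / (1.44×10⁻⁴ × 0.670) = 63.8 m/s
Converting: 63.8 m/s × 1.944 = 124 knots

124 knots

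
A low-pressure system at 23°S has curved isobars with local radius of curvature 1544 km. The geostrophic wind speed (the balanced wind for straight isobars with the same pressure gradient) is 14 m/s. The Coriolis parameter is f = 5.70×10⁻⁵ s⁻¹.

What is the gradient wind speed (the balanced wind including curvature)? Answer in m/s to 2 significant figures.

Around a low, centrifugal force acts outward with Coriolis, so pressure-gradient force balances both:
(1/ρ)|∂P/∂n| = fV + V²/R  →  V² + fR·V − fR·V_g = 0
With fR = 5.70×10⁻⁵ × 1544×10³ m = 88.0 m/s:
V = [−fR + √((fR)² + 4 fR V_g)]/2 = [−88.0 + √(88.0² + 4×88.0×14)]/2 = 12.3 m/s
Subgeostrophic (V < V_g = 14 m/s), as expected around a low.

12 m/s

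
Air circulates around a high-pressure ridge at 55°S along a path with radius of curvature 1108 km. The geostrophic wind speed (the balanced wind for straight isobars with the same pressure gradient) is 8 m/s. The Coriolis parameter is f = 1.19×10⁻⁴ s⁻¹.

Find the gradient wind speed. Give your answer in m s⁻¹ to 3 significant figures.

8.56 m s⁻¹

Around a high, pressure-gradient force acts outward with centrifugal, so Coriolis balances both:
fV = (1/ρ)|∂P/∂n| + V²/R  →  V² − fR·V + fR·V_g = 0
With fR = 1.19×10⁻⁴ × 1108×10³ m = 132 m/s:
V = [fR − √((fR)² − 4 fR V_g)]/2 = [132 − √(132² − 4×132×8)]/2 = 8.56 m/s
Supergeostrophic (V > V_g = 8 m/s), as expected around a high.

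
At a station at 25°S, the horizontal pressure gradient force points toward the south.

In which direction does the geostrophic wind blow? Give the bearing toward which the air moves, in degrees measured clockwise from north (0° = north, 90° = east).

090°

The pressure-gradient force points toward the south (bearing 180°).
Geostrophic balance: in the Southern Hemisphere the Coriolis force deflects motion to the left, so the geostrophic wind blows 90° to the left of the pressure-gradient force (low pressure on the right).
Rotating 180° by 90° counterclockwise gives 090° — the wind blows toward the east.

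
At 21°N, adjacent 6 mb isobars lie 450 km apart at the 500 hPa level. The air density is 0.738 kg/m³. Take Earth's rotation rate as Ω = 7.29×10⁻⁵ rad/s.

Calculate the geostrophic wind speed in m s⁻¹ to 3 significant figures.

Coriolis parameter at 21°N:
f = 2Ω sin φ = 2 × 7.29×10⁻⁵ × sin 21° = 5.23×10⁻⁵ s⁻¹
Pressure gradient: |∂P/∂n| = 600 Pa / 450000 m = 1.33×10⁻³ Pa/m
Geostrophic balance (pressure-gradient force = Coriolis force):
V_g = (1/(fρ)) |∂P/∂n| = 1.33×10⁻³ / (5.23×10⁻⁵ × 0.738) = 34.6 m/s

34.6 m s⁻¹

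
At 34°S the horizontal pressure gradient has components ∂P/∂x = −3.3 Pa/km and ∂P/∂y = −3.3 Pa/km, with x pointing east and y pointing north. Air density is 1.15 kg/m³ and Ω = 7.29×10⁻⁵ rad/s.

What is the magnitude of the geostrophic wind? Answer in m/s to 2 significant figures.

50 m/s

Coriolis parameter at 34°S:
f = 2Ω sin φ = 2 × 7.29×10⁻⁵ × sin 34° = 8.15×10⁻⁵ s⁻¹
In the Southern Hemisphere f is negative: f = −8.15×10⁻⁵ s⁻¹.
Component geostrophic relations (x east, y north):
u_g = −(1/(fρ)) ∂P/∂y,  v_g = (1/(fρ)) ∂P/∂x
u_g = −(−3.3×10⁻³)/(−8.15×10⁻⁵ × 1.15) = −35.2 m/s;  v_g = (−3.3×10⁻³)/(−8.15×10⁻⁵ × 1.15) = 35.2 m/s
|V_g| = √(u_g² + v_g²) = 49.8 m/s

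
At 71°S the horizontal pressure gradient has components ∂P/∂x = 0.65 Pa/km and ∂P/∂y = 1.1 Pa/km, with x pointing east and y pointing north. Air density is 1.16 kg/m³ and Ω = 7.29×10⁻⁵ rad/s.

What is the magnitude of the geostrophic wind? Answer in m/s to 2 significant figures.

Coriolis parameter at 71°S:
f = 2Ω sin φ = 2 × 7.29×10⁻⁵ × sin 71° = 1.38×10⁻⁴ s⁻¹
In the Southern Hemisphere f is negative: f = −1.38×10⁻⁴ s⁻¹.
Component geostrophic relations (x east, y north):
u_g = −(1/(fρ)) ∂P/∂y,  v_g = (1/(fρ)) ∂P/∂x
u_g = −(1.1×10⁻³)/(−1.38×10⁻⁴ × 1.16) = 6.88 m/s;  v_g = (0.65×10⁻³)/(−1.38×10⁻⁴ × 1.16) = −4.06 m/s
|V_g| = √(u_g² + v_g²) = 7.99 m/s

8.0 m/s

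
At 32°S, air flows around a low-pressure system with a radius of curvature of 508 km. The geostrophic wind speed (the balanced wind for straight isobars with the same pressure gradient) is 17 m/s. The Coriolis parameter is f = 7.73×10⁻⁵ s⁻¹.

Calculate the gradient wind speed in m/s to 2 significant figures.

Around a low, centrifugal force acts outward with Coriolis, so pressure-gradient force balances both:
(1/ρ)|∂P/∂n| = fV + V²/R  →  V² + fR·V − fR·V_g = 0
With fR = 7.73×10⁻⁵ × 508×10³ m = 39.3 m/s:
V = [−fR + √((fR)² + 4 fR V_g)]/2 = [−39.3 + √(39.3² + 4×39.3×17)]/2 = 12.8 m/s
Subgeostrophic (V < V_g = 17 m/s), as expected around a low.

13 m/s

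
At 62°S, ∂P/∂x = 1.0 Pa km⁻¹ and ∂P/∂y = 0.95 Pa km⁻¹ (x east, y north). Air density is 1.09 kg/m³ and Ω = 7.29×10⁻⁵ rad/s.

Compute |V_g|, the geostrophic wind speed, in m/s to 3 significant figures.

Coriolis parameter at 62°S:
f = 2Ω sin φ = 2 × 7.29×10⁻⁵ × sin 62° = 1.29×10⁻⁴ s⁻¹
In the Southern Hemisphere f is negative: f = −1.29×10⁻⁴ s⁻¹.
Component geostrophic relations (x east, y north):
u_g = −(1/(fρ)) ∂P/∂y,  v_g = (1/(fρ)) ∂P/∂x
u_g = −(0.95×10⁻³)/(−1.29×10⁻⁴ × 1.09) = 6.77 m/s;  v_g = (1.0×10⁻³)/(−1.29×10⁻⁴ × 1.09) = −7.13 m/s
|V_g| = √(u_g² + v_g²) = 9.83 m/s

9.83 m/s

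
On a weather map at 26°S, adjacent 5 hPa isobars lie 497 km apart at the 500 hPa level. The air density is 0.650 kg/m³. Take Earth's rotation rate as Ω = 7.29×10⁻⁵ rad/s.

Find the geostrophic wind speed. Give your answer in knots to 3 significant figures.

Coriolis parameter at 26°S:
f = 2Ω sin φ = 2 × 7.29×10⁻⁵ × sin 26° = 6.39×10⁻⁵ s⁻¹
Pressure gradient: |∂P/∂n| = 500 Pa / 497000 m = 1.01×10⁻³ Pa/m
Geostrophic balance (pressure-gradient force = Coriolis force):
V_g = (1/(fρ)) |∂P/∂n| = 1.01×10⁻³ / (6.39×10⁻⁵ × 0.650) = 24.2 m/s
Converting: 24.2 m/s × 1.944 = 47.1 knots

47.1 knots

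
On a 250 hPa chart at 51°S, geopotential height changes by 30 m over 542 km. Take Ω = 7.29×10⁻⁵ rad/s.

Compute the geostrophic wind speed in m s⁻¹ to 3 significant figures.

Coriolis parameter at 51°S:
f = 2Ω sin φ = 2 × 7.29×10⁻⁵ × sin 51° = 1.13×10⁻⁴ s⁻¹
Height gradient: |∂Z/∂n| = 30 m / 542000 m = 5.54×10⁻⁵
On a pressure surface, geostrophic balance gives V_g = (g/f)|∂Z/∂n|:
V_g = 9.81 × 5.54×10⁻⁵ / 1.13×10⁻⁴ = 4.79 m/s

4.79 m s⁻¹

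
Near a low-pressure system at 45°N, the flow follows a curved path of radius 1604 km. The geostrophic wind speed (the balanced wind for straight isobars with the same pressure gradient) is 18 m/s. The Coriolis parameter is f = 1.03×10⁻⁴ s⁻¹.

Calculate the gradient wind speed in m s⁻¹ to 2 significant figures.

16 m s⁻¹

Around a low, centrifugal force acts outward with Coriolis, so pressure-gradient force balances both:
(1/ρ)|∂P/∂n| = fV + V²/R  →  V² + fR·V − fR·V_g = 0
With fR = 1.03×10⁻⁴ × 1604×10³ m = 165 m/s:
V = [−fR + √((fR)² + 4 fR V_g)]/2 = [−165 + √(165² + 4×165×18)]/2 = 16.4 m/s
Subgeostrophic (V < V_g = 18 m/s), as expected around a low.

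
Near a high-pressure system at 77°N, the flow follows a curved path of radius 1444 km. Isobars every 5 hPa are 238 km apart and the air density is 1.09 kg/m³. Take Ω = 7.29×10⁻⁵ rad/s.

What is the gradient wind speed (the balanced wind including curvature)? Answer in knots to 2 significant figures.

Coriolis parameter at 77°N:
f = 2Ω sin φ = 2 × 7.29×10⁻⁵ × sin 77° = 1.42×10⁻⁴ s⁻¹
Pressure gradient: |∂P/∂n| = 500 Pa / 238000 m = 2.10×10⁻³ Pa/m
Geostrophic speed: V_g = |∂P/∂n|/(fρ) = 2.10×10⁻³/(1.42×10⁻⁴ × 1.09) = 13.6 m/s
Around a high, pressure-gradient force acts outward with centrifugal, so Coriolis balances both:
fV = (1/ρ)|∂P/∂n| + V²/R  →  V² − fR·V + fR·V_g = 0
With fR = 1.42×10⁻⁴ × 1444×10³ m = 205 m/s:
V = [fR − √((fR)² − 4 fR V_g)]/2 = [205 − √(205² − 4×205×13.6)]/2 = 14.6 m/s
Supergeostrophic (V > V_g = 13.6 m/s), as expected around a high.
Converting: 14.6 m/s × 1.944 = 28 knots

28 knots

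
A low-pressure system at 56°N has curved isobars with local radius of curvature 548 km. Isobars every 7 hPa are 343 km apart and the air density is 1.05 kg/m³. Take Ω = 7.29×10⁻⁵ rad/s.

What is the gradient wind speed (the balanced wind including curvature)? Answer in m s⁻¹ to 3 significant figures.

13.4 m s⁻¹

Coriolis parameter at 56°N:
f = 2Ω sin φ = 2 × 7.29×10⁻⁵ × sin 56° = 1.21×10⁻⁴ s⁻¹
Pressure gradient: |∂P/∂n| = 700 Pa / 343000 m = 2.04×10⁻³ Pa/m
Geostrophic speed: V_g = |∂P/∂n|/(fρ) = 2.04×10⁻³/(1.21×10⁻⁴ × 1.05) = 16.1 m/s
Around a low, centrifugal force acts outward with Coriolis, so pressure-gradient force balances both:
(1/ρ)|∂P/∂n| = fV + V²/R  →  V² + fR·V − fR·V_g = 0
With fR = 1.21×10⁻⁴ × 548×10³ m = 66.2 m/s:
V = [−fR + √((fR)² + 4 fR V_g)]/2 = [−66.2 + √(66.2² + 4×66.2×16.1)]/2 = 13.4 m/s
Subgeostrophic (V < V_g = 16.1 m/s), as expected around a low.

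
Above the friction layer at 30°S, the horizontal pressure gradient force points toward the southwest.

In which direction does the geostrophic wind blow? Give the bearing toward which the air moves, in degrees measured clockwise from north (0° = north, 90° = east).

135°

The pressure-gradient force points toward the southwest (bearing 225°).
Geostrophic balance: in the Southern Hemisphere the Coriolis force deflects motion to the left, so the geostrophic wind blows 90° to the left of the pressure-gradient force (low pressure on the right).
Rotating 225° by 90° counterclockwise gives 135° — the wind blows toward the southeast.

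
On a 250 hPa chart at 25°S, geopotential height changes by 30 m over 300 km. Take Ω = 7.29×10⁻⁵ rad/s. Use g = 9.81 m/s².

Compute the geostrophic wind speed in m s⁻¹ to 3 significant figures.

Coriolis parameter at 25°S:
f = 2Ω sin φ = 2 × 7.29×10⁻⁵ × sin 25° = 6.16×10⁻⁵ s⁻¹
Height gradient: |∂Z/∂n| = 30 m / 300000 m = 1.00×10⁻⁴
On a pressure surface, geostrophic balance gives V_g = (g/f)|∂Z/∂n|:
V_g = 9.81 × 1.00×10⁻⁴ / 6.16×10⁻⁵ = 15.9 m/s

15.9 m s⁻¹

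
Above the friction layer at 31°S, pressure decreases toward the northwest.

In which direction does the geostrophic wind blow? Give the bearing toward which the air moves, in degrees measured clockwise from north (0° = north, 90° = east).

The pressure-gradient force points toward the northwest (bearing 315°).
Geostrophic balance: in the Southern Hemisphere the Coriolis force deflects motion to the left, so the geostrophic wind blows 90° to the left of the pressure-gradient force (low pressure on the right).
Rotating 315° by 90° counterclockwise gives 225° — the wind blows toward the southwest.

225°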